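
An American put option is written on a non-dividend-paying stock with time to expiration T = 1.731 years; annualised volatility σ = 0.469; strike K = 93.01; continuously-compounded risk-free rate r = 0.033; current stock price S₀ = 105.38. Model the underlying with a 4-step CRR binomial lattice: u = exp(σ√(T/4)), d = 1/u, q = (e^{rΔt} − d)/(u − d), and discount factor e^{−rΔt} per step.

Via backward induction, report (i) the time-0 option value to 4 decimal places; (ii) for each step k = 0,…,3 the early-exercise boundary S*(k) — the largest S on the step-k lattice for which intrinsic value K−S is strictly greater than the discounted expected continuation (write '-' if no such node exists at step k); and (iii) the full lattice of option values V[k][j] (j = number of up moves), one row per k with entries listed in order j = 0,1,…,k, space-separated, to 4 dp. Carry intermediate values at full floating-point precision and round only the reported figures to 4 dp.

Δt=0.43275  u=1.36142  d=0.73453  q=0.44642  discount=0.98582
step 4 (expiry): payoffs max(K−S,0) = 62.3343 36.1540 0.0000 0.0000 0.0000
step 3: (k=3,j=0): S=41.7624, (K−S)⁺=51.2476, hold=49.9288 ⇒ V=51.2476 exercise | (k=3,j=1): S=77.4047, (K−S)⁺=15.6053, hold=19.7304 ⇒ V=19.7304 continue | (k=3,j=2): S=143.4661, (K−S)⁺=0.0000, hold=0.0000 ⇒ V=0.0000 continue | (k=3,j=3): S=265.9079, (K−S)⁺=0.0000, hold=0.0000 ⇒ V=0.0000 continue  boundary S*=41.7624
step 2: (k=2,j=0): S=56.8560, (K−S)⁺=36.1540, hold=36.6506 ⇒ V=36.6506 continue | (k=2,j=1): S=105.3800, (K−S)⁺=0.0000, hold=10.7675 ⇒ V=10.7675 continue | (k=2,j=2): S=195.3171, (K−S)⁺=0.0000, hold=0.0000 ⇒ V=0.0000 continue  boundary S*=-
step 1: (k=1,j=0): S=77.4047, (K−S)⁺=15.6053, hold=24.7401 ⇒ V=24.7401 continue | (k=1,j=1): S=143.4661, (K−S)⁺=0.0000, hold=5.8762 ⇒ V=5.8762 continue  boundary S*=-
step 0: (k=0,j=0): S=105.3800, (K−S)⁺=0.0000, hold=16.0875 ⇒ V=16.0875 continue  boundary S*=-

price = 16.0875
boundary = - - - 41.7624
tree:
16.0875
24.7401 5.8762
36.6506 10.7675 0.0000
51.2476 19.7304 0.0000 0.0000
62.3343 36.1540 0.0000 0.0000 0.0000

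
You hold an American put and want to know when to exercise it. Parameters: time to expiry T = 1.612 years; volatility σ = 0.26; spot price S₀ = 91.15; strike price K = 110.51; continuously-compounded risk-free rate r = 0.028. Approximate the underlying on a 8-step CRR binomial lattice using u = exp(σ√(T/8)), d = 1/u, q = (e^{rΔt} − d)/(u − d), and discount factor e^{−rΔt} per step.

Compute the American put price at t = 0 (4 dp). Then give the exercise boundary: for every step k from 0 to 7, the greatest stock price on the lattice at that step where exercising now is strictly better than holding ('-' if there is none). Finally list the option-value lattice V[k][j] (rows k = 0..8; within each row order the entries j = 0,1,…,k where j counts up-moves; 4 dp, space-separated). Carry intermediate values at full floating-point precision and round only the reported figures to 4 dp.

price = 22.6211
boundary = - - 72.1744 64.2238 72.1744 81.1091 72.1744 81.1091
tree:
22.6211
29.9385 15.4156
38.3356 21.7153 9.1658
46.2862 29.4767 14.0465 4.2921
53.3609 38.3356 20.7772 7.3414 1.2306
59.6563 46.2862 29.4009 12.2182 2.4509 0.0000
65.2582 53.3609 38.3356 19.5480 4.8811 0.0000 0.0000
70.2430 59.6563 46.2862 29.4009 9.7210 0.0000 0.0000 0.0000
74.6787 65.2582 53.3609 38.3356 19.3600 0.0000 0.0000 0.0000 0.0000

Δt=0.20150, u=1.12379, d=0.88984, q=0.49504, disc=e^(-rΔt)=0.99437
k=8 terminal: V=max(K-S,0) → 74.6787 65.2582 53.3609 38.3356 19.3600 0.0000 0.0000 0.0000 0.0000
k=7: j=0 S=40.2670 intr=70.2430 cont=69.6213 V=70.2430[EX]; j=1 S=50.8537 intr=59.6563 cont=59.0346 V=59.6563[EX]; j=2 S=64.2238 intr=46.2862 cont=45.6644 V=46.2862[EX]; j=3 S=81.1091 intr=29.4009 cont=28.7791 V=29.4009[EX]; j=4 S=102.4339 intr=8.0761 cont=9.7210 V=9.7210[hold]; j=5 S=129.3651 intr=0.0000 cont=0.0000 V=0.0000[hold]; j=6 S=163.3770 intr=0.0000 cont=0.0000 V=0.0000[hold]; j=7 S=206.3310 intr=0.0000 cont=0.0000 V=0.0000[hold]  S*(7)=81.1091
k=6: j=0 S=45.2518 intr=65.2582 cont=64.6365 V=65.2582[EX]; j=1 S=57.1491 intr=53.3609 cont=52.7392 V=53.3609[EX]; j=2 S=72.1744 intr=38.3356 cont=37.7139 V=38.3356[EX]; j=3 S=91.1500 intr=19.3600 cont=19.5480 V=19.5480[hold]; j=4 S=115.1146 intr=0.0000 cont=4.8811 V=4.8811[hold]; j=5 S=145.3798 intr=0.0000 cont=0.0000 V=0.0000[hold]; j=6 S=183.6021 intr=0.0000 cont=0.0000 V=0.0000[hold]  S*(6)=72.1744
k=5: j=0 S=50.8537 intr=59.6563 cont=59.0346 V=59.6563[EX]; j=1 S=64.2238 intr=46.2862 cont=45.6644 V=46.2862[EX]; j=2 S=81.1091 intr=29.4009 cont=28.8716 V=29.4009[EX]; j=3 S=102.4339 intr=8.0761 cont=12.2182 V=12.2182[hold]; j=4 S=129.3651 intr=0.0000 cont=2.4509 V=2.4509[hold]; j=5 S=163.3770 intr=0.0000 cont=0.0000 V=0.0000[hold]  S*(5)=81.1091
k=4: j=0 S=57.1491 intr=53.3609 cont=52.7392 V=53.3609[EX]; j=1 S=72.1744 intr=38.3356 cont=37.7139 V=38.3356[EX]; j=2 S=91.1500 intr=19.3600 cont=20.7772 V=20.7772[hold]; j=3 S=115.1146 intr=0.0000 cont=7.3414 V=7.3414[hold]; j=4 S=145.3798 intr=0.0000 cont=1.2306 V=1.2306[hold]  S*(4)=72.1744
k=3: j=0 S=64.2238 intr=46.2862 cont=45.6644 V=46.2862[EX]; j=1 S=81.1091 intr=29.4009 cont=29.4767 V=29.4767[hold]; j=2 S=102.4339 intr=8.0761 cont=14.0465 V=14.0465[hold]; j=3 S=129.3651 intr=0.0000 cont=4.2921 V=4.2921[hold]  S*(3)=64.2238
k=2: j=0 S=72.1744 intr=38.3356 cont=37.7512 V=38.3356[EX]; j=1 S=91.1500 intr=19.3600 cont=21.7153 V=21.7153[hold]; j=2 S=115.1146 intr=0.0000 cont=9.1658 V=9.1658[hold]  S*(2)=72.1744
k=1: j=0 S=81.1091 intr=29.4009 cont=29.9385 V=29.9385[hold]; j=1 S=102.4339 intr=8.0761 cont=15.4156 V=15.4156[hold]  S*(1)=-
k=0: j=0 S=91.1500 intr=19.3600 cont=22.6211 V=22.6211[hold]  S*(0)=-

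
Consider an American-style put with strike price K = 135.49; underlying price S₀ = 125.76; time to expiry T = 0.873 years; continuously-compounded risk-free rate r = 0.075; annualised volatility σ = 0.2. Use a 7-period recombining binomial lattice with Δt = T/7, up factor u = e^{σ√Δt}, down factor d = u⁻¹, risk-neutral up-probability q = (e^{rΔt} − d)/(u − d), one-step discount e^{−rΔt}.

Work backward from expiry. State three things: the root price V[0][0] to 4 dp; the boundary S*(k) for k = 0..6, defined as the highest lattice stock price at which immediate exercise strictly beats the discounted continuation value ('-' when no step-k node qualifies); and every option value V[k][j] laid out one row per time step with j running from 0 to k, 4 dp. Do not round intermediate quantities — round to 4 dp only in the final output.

price = 11.8728
boundary = - 117.1840 109.1929 117.1840 109.1929 117.1840 125.7600
tree:
11.8728
18.3060 6.7874
26.2971 11.3710 3.1354
33.7434 18.3060 5.8645 0.9456
40.6818 26.2971 10.6166 2.0583 0.0470
47.1471 33.7434 18.3060 4.4770 0.1052 0.0000
53.1715 40.6818 26.2971 9.7300 0.2353 0.0000 0.0000
58.7850 47.1471 33.7434 18.3060 0.5264 0.0000 0.0000 0.0000

Δt=0.12471, u=1.07318, d=0.93181, q=0.54882, disc=e^(-rΔt)=0.99069
k=7 terminal: V=max(K-S,0) → 58.7850 47.1471 33.7434 18.3060 0.5264 0.0000 0.0000 0.0000
k=6: j=0 S=82.3185 intr=53.1715 cont=51.9100 V=53.1715[EX]; j=1 S=94.8082 intr=40.6818 cont=39.4204 V=40.6818[EX]; j=2 S=109.1929 intr=26.2971 cont=25.0357 V=26.2971[EX]; j=3 S=125.7600 intr=9.7300 cont=8.4686 V=9.7300[EX]; j=4 S=144.8408 intr=0.0000 cont=0.2353 V=0.2353[hold]; j=5 S=166.8165 intr=0.0000 cont=0.0000 V=0.0000[hold]; j=6 S=192.1265 intr=0.0000 cont=0.0000 V=0.0000[hold]  S*(6)=125.7600
k=5: j=0 S=88.3429 intr=47.1471 cont=45.8857 V=47.1471[EX]; j=1 S=101.7466 intr=33.7434 cont=32.4819 V=33.7434[EX]; j=2 S=117.1840 intr=18.3060 cont=17.0446 V=18.3060[EX]; j=3 S=134.9636 intr=0.5264 cont=4.4770 V=4.4770[hold]; j=4 S=155.4408 intr=0.0000 cont=0.1052 V=0.1052[hold]; j=5 S=179.0248 intr=0.0000 cont=0.0000 V=0.0000[hold]  S*(5)=117.1840
k=4: j=0 S=94.8082 intr=40.6818 cont=39.4204 V=40.6818[EX]; j=1 S=109.1929 intr=26.2971 cont=25.0357 V=26.2971[EX]; j=2 S=125.7600 intr=9.7300 cont=10.6166 V=10.6166[hold]; j=3 S=144.8408 intr=0.0000 cont=2.0583 V=2.0583[hold]; j=4 S=166.8165 intr=0.0000 cont=0.0470 V=0.0470[hold]  S*(4)=109.1929
k=3: j=0 S=101.7466 intr=33.7434 cont=32.4819 V=33.7434[EX]; j=1 S=117.1840 intr=18.3060 cont=17.5266 V=18.3060[EX]; j=2 S=134.9636 intr=0.5264 cont=5.8645 V=5.8645[hold]; j=3 S=155.4408 intr=0.0000 cont=0.9456 V=0.9456[hold]  S*(3)=117.1840
k=2: j=0 S=109.1929 intr=26.2971 cont=25.0357 V=26.2971[EX]; j=1 S=125.7600 intr=9.7300 cont=11.3710 V=11.3710[hold]; j=2 S=144.8408 intr=0.0000 cont=3.1354 V=3.1354[hold]  S*(2)=109.1929
k=1: j=0 S=117.1840 intr=18.3060 cont=17.9368 V=18.3060[EX]; j=1 S=134.9636 intr=0.5264 cont=6.7874 V=6.7874[hold]  S*(1)=117.1840
k=0: j=0 S=125.7600 intr=9.7300 cont=11.8728 V=11.8728[hold]  S*(0)=-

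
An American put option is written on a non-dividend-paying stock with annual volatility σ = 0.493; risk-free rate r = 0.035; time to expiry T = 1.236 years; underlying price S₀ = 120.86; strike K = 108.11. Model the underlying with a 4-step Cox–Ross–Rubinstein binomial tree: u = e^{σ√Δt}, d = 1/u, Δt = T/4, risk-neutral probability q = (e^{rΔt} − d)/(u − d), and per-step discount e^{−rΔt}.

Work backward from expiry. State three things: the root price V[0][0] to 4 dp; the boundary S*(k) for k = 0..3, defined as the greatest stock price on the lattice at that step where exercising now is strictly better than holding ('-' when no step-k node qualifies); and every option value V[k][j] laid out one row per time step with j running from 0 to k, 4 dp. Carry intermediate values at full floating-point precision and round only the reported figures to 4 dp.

price = 16.9715
boundary = - - - 53.1166
tree:
16.9715
26.2492 6.1097
39.1082 11.2602 0.0000
54.9934 20.7525 0.0000 0.0000
67.7257 38.2469 0.0000 0.0000 0.0000

params: Δt=0.30900 u=1.31528 d=0.76030 q=0.45151 e^(-rΔt)=0.98924
t_4 payoffs: 67.7257 38.2469 0.0000 0.0000 0.0000
t_3: node(3,0) S=53.1166 payoff=54.9934 vs cont=53.8305 → 54.9934 [stop]  node(3,1) S=91.8894 payoff=16.2206 vs cont=20.7525 → 20.7525 [wait]  node(3,2) S=158.9644 payoff=0.0000 vs cont=0.0000 → 0.0000 [wait]  node(3,3) S=275.0013 payoff=0.0000 vs cont=0.0000 → 0.0000 [wait]  ⇒ S*(3)=53.1166
t_2: node(2,0) S=69.8631 payoff=38.2469 vs cont=39.1082 → 39.1082 [wait]  node(2,1) S=120.8600 payoff=0.0000 vs cont=11.2602 → 11.2602 [wait]  node(2,2) S=209.0824 payoff=0.0000 vs cont=0.0000 → 0.0000 [wait]  ⇒ S*(2)=-
t_1: node(1,0) S=91.8894 payoff=16.2206 vs cont=26.2492 → 26.2492 [wait]  node(1,1) S=158.9644 payoff=0.0000 vs cont=6.1097 → 6.1097 [wait]  ⇒ S*(1)=-
t_0: node(0,0) S=120.8600 payoff=0.0000 vs cont=16.9715 → 16.9715 [wait]  ⇒ S*(0)=-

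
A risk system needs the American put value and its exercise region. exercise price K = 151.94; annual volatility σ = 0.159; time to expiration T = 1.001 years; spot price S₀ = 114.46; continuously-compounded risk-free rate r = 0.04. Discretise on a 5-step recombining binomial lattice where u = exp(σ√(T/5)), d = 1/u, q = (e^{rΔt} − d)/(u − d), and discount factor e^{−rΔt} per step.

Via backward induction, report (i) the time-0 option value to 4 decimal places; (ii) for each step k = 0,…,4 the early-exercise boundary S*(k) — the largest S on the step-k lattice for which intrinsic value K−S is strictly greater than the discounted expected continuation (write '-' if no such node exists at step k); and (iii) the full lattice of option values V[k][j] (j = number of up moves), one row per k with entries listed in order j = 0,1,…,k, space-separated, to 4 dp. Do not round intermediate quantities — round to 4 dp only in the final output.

price = 37.4800
boundary = 114.4600 122.8996 131.9615 122.8996 131.9615
tree:
37.4800
45.3401 29.0404
52.6604 37.4800 19.9785
59.4780 45.3401 29.0404 11.6492
65.8274 52.6604 37.4800 19.9785 4.6901
71.7409 59.4780 45.3401 29.0404 10.2484 0.0000

params: Δt=0.20020 u=1.07373 d=0.93133 q=0.53868 e^(-rΔt)=0.99202
t_5 payoffs: 71.7409 59.4780 45.3401 29.0404 10.2484 0.0000
t_4: node(4,0) S=86.1126 payoff=65.8274 vs cont=64.6156 → 65.8274 [stop]  node(4,1) S=99.2796 payoff=52.6604 vs cont=51.4485 → 52.6604 [stop]  node(4,2) S=114.4600 payoff=37.4800 vs cont=36.2681 → 37.4800 [stop]  node(4,3) S=131.9615 payoff=19.9785 vs cont=18.7666 → 19.9785 [stop]  node(4,4) S=152.1391 payoff=0.0000 vs cont=4.6901 → 4.6901 [wait]  ⇒ S*(4)=131.9615
t_3: node(3,0) S=92.4620 payoff=59.4780 vs cont=58.2661 → 59.4780 [stop]  node(3,1) S=106.5999 payoff=45.3401 vs cont=44.1282 → 45.3401 [stop]  node(3,2) S=122.8996 payoff=29.0404 vs cont=27.8285 → 29.0404 [stop]  node(3,3) S=141.6916 payoff=10.2484 vs cont=11.6492 → 11.6492 [wait]  ⇒ S*(3)=122.8996
t_2: node(2,0) S=99.2796 payoff=52.6604 vs cont=51.4485 → 52.6604 [stop]  node(2,1) S=114.4600 payoff=37.4800 vs cont=36.2681 → 37.4800 [stop]  node(2,2) S=131.9615 payoff=19.9785 vs cont=19.5152 → 19.9785 [stop]  ⇒ S*(2)=131.9615
t_1: node(1,0) S=106.5999 payoff=45.3401 vs cont=44.1282 → 45.3401 [stop]  node(1,1) S=122.8996 payoff=29.0404 vs cont=27.8285 → 29.0404 [stop]  ⇒ S*(1)=122.8996
t_0: node(0,0) S=114.4600 payoff=37.4800 vs cont=36.2681 → 37.4800 [stop]  ⇒ S*(0)=114.4600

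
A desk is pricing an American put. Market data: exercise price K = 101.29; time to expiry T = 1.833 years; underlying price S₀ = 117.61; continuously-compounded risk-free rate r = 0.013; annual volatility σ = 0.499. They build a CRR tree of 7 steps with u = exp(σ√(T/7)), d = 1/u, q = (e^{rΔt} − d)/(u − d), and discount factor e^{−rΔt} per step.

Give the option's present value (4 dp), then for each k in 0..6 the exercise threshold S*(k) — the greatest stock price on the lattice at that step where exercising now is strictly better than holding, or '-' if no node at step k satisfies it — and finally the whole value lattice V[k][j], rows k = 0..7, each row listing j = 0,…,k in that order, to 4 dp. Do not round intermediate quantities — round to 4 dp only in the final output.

price = 20.7521
boundary = - - - - 42.3505 54.6708 70.5751
tree:
20.7521
28.2769 11.4548
37.4527 16.9628 4.6208
47.9481 24.5507 7.5571 0.9662
58.9395 34.5035 12.2312 1.7409 0.0000
68.4833 46.6192 19.5425 3.1368 0.0000 0.0000
75.8764 58.9395 30.7149 5.6520 0.0000 0.0000 0.0000
81.6034 68.4833 46.6192 10.1838 0.0000 0.0000 0.0000 0.0000

params: Δt=0.26186 u=1.29091 d=0.77465 q=0.44311 e^(-rΔt)=0.99660
t_7 payoffs: 81.6034 68.4833 46.6192 10.1838 0.0000 0.0000 0.0000 0.0000
t_6: node(6,0) S=25.4136 payoff=75.8764 vs cont=75.5322 → 75.8764 [stop]  node(6,1) S=42.3505 payoff=58.9395 vs cont=58.5952 → 58.9395 [stop]  node(6,2) S=70.5751 payoff=30.7149 vs cont=30.3707 → 30.7149 [stop]  node(6,3) S=117.6100 payoff=0.0000 vs cont=5.6520 → 5.6520 [wait]  node(6,4) S=195.9913 payoff=0.0000 vs cont=0.0000 → 0.0000 [wait]  node(6,5) S=326.6100 payoff=0.0000 vs cont=0.0000 → 0.0000 [wait]  node(6,6) S=544.2796 payoff=0.0000 vs cont=0.0000 → 0.0000 [wait]  ⇒ S*(6)=70.5751
t_5: node(5,0) S=32.8067 payoff=68.4833 vs cont=68.1391 → 68.4833 [stop]  node(5,1) S=54.6708 payoff=46.6192 vs cont=46.2750 → 46.6192 [stop]  node(5,2) S=91.1062 payoff=10.1838 vs cont=19.5425 → 19.5425 [wait]  node(5,3) S=151.8240 payoff=0.0000 vs cont=3.1368 → 3.1368 [wait]  node(5,4) S=253.0074 payoff=0.0000 vs cont=0.0000 → 0.0000 [wait]  node(5,5) S=421.6244 payoff=0.0000 vs cont=0.0000 → 0.0000 [wait]  ⇒ S*(5)=54.6708
t_4: node(4,0) S=42.3505 payoff=58.9395 vs cont=58.5952 → 58.9395 [stop]  node(4,1) S=70.5751 payoff=30.7149 vs cont=34.5035 → 34.5035 [wait]  node(4,2) S=117.6100 payoff=0.0000 vs cont=12.2312 → 12.2312 [wait]  node(4,3) S=195.9913 payoff=0.0000 vs cont=1.7409 → 1.7409 [wait]  node(4,4) S=326.6100 payoff=0.0000 vs cont=0.0000 → 0.0000 [wait]  ⇒ S*(4)=42.3505
t_3: node(3,0) S=54.6708 payoff=46.6192 vs cont=47.9481 → 47.9481 [wait]  node(3,1) S=91.1062 payoff=10.1838 vs cont=24.5507 → 24.5507 [wait]  node(3,2) S=151.8240 payoff=0.0000 vs cont=7.5571 → 7.5571 [wait]  node(3,3) S=253.0074 payoff=0.0000 vs cont=0.9662 → 0.9662 [wait]  ⇒ S*(3)=-
t_2: node(2,0) S=70.5751 payoff=30.7149 vs cont=37.4527 → 37.4527 [wait]  node(2,1) S=117.6100 payoff=0.0000 vs cont=16.9628 → 16.9628 [wait]  node(2,2) S=195.9913 payoff=0.0000 vs cont=4.6208 → 4.6208 [wait]  ⇒ S*(2)=-
t_1: node(1,0) S=91.1062 payoff=10.1838 vs cont=28.2769 → 28.2769 [wait]  node(1,1) S=151.8240 payoff=0.0000 vs cont=11.4548 → 11.4548 [wait]  ⇒ S*(1)=-
t_0: node(0,0) S=117.6100 payoff=0.0000 vs cont=20.7521 → 20.7521 [wait]  ⇒ S*(0)=-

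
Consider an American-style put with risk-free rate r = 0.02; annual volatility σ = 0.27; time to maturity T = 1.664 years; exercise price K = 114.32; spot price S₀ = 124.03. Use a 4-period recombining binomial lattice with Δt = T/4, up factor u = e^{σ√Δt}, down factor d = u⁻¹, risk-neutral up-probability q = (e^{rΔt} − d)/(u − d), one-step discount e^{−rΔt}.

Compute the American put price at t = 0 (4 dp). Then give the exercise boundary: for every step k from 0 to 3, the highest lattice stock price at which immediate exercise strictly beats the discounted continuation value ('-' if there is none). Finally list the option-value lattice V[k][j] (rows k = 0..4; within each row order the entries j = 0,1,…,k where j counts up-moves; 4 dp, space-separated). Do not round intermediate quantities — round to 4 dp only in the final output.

price = 10.8098
boundary = - - - 73.5591
tree:
10.8098
17.5935 3.6617
27.5737 7.1065 0.0000
40.7609 13.7923 0.0000 0.0000
52.5175 26.7679 0.0000 0.0000 0.0000

Δt=0.41600, u=1.19023, d=0.84018, q=0.48044, disc=e^(-rΔt)=0.99171
k=4 terminal: V=max(K-S,0) → 52.5175 26.7679 0.0000 0.0000 0.0000
k=3: j=0 S=73.5591 intr=40.7609 cont=39.8137 V=40.7609[EX]; j=1 S=104.2069 intr=10.1131 cont=13.7923 V=13.7923[hold]; j=2 S=147.6240 intr=0.0000 cont=0.0000 V=0.0000[hold]; j=3 S=209.1304 intr=0.0000 cont=0.0000 V=0.0000[hold]  S*(3)=73.5591
k=2: j=0 S=87.5521 intr=26.7679 cont=27.5737 V=27.5737[hold]; j=1 S=124.0300 intr=0.0000 cont=7.1065 V=7.1065[hold]; j=2 S=175.7062 intr=0.0000 cont=0.0000 V=0.0000[hold]  S*(2)=-
k=1: j=0 S=104.2069 intr=10.1131 cont=17.5935 V=17.5935[hold]; j=1 S=147.6240 intr=0.0000 cont=3.6617 V=3.6617[hold]  S*(1)=-
k=0: j=0 S=124.0300 intr=0.0000 cont=10.8098 V=10.8098[hold]  S*(0)=-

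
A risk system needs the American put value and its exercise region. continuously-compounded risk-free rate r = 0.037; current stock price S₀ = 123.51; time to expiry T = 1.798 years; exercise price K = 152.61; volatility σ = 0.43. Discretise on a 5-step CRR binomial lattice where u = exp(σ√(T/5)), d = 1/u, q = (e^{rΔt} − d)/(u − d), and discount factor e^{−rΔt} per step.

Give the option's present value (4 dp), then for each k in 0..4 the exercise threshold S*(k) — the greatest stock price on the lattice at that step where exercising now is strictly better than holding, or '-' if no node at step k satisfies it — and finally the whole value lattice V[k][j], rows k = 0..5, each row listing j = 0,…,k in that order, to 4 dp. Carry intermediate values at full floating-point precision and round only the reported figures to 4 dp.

Δt=0.35960, u=1.29415, d=0.77271, q=0.46158, disc=e^(-rΔt)=0.98678
k=5 terminal: V=max(K-S,0) → 118.5869 95.6270 57.1731 0.0000 0.0000 0.0000
k=4: j=0 S=44.0311 intr=108.5789 cont=106.5619 V=108.5789[EX]; j=1 S=73.7447 intr=78.8653 cont=76.8483 V=78.8653[EX]; j=2 S=123.5100 intr=29.1000 cont=30.3764 V=30.3764[hold]; j=3 S=206.8586 intr=0.0000 cont=0.0000 V=0.0000[hold]; j=4 S=346.4535 intr=0.0000 cont=0.0000 V=0.0000[hold]  S*(4)=73.7447
k=3: j=0 S=56.9830 intr=95.6270 cont=93.6100 V=95.6270[EX]; j=1 S=95.4369 intr=57.1731 cont=55.7374 V=57.1731[EX]; j=2 S=159.8409 intr=0.0000 cont=16.1392 V=16.1392[hold]; j=3 S=267.7067 intr=0.0000 cont=0.0000 V=0.0000[hold]  S*(3)=95.4369
k=2: j=0 S=73.7447 intr=78.8653 cont=76.8483 V=78.8653[EX]; j=1 S=123.5100 intr=29.1000 cont=37.7275 V=37.7275[hold]; j=2 S=206.8586 intr=0.0000 cont=8.5749 V=8.5749[hold]  S*(2)=73.7447
k=1: j=0 S=95.4369 intr=57.1731 cont=59.0856 V=59.0856[hold]; j=1 S=159.8409 intr=0.0000 cont=23.9505 V=23.9505[hold]  S*(1)=-
k=0: j=0 S=123.5100 intr=29.1000 cont=42.3015 V=42.3015[hold]  S*(0)=-

price = 42.3015
boundary = - - 73.7447 95.4369 73.7447
tree:
42.3015
59.0856 23.9505
78.8653 37.7275 8.5749
95.6270 57.1731 16.1392 0.0000
108.5789 78.8653 30.3764 0.0000 0.0000
118.5869 95.6270 57.1731 0.0000 0.0000 0.0000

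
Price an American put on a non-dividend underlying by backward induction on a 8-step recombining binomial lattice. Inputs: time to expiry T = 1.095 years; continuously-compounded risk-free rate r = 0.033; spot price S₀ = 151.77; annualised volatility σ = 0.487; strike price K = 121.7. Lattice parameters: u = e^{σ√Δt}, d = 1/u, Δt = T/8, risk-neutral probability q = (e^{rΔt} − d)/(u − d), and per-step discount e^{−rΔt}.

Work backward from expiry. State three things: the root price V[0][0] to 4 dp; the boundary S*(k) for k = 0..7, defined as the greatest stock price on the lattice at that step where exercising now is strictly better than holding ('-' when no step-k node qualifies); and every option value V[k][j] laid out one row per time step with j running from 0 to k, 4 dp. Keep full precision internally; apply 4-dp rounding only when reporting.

price = 14.0403
boundary = - - - - - 61.6516 73.8231 88.3977
tree:
14.0403
19.9915 7.3995
27.7221 11.3822 2.9361
37.2675 17.1212 4.9573 0.6630
48.3105 25.0536 8.2544 1.2509 0.0000
60.0484 35.4122 13.5009 2.3601 0.0000 0.0000
70.2132 47.8769 21.5616 4.4528 0.0000 0.0000 0.0000
78.7021 60.0484 33.3023 8.4011 0.0000 0.0000 0.0000 0.0000
85.7914 70.2132 47.8769 15.8504 0.0000 0.0000 0.0000 0.0000 0.0000

Δt=0.13687  u=1.19743  d=0.83513  q=0.46757  discount=0.99549
step 8 (expiry): payoffs max(K−S,0) = 85.7914 70.2132 47.8769 15.8504 0.0000 0.0000 0.0000 0.0000 0.0000
step 7: (k=7,j=0): S=42.9979, (K−S)⁺=78.7021, hold=78.1536 ⇒ V=78.7021 exercise | (k=7,j=1): S=61.6516, (K−S)⁺=60.0484, hold=59.5000 ⇒ V=60.0484 exercise | (k=7,j=2): S=88.3977, (K−S)⁺=33.3023, hold=32.7539 ⇒ V=33.3023 exercise | (k=7,j=3): S=126.7470, (K−S)⁺=0.0000, hold=8.4011 ⇒ V=8.4011 continue | (k=7,j=4): S=181.7332, (K−S)⁺=0.0000, hold=0.0000 ⇒ V=0.0000 continue | (k=7,j=5): S=260.5740, (K−S)⁺=0.0000, hold=0.0000 ⇒ V=0.0000 continue | (k=7,j=6): S=373.6180, (K−S)⁺=0.0000, hold=0.0000 ⇒ V=0.0000 continue | (k=7,j=7): S=535.7036, (K−S)⁺=0.0000, hold=0.0000 ⇒ V=0.0000 continue  boundary S*=88.3977
step 6: (k=6,j=0): S=51.4868, (K−S)⁺=70.2132, hold=69.6648 ⇒ V=70.2132 exercise | (k=6,j=1): S=73.8231, (K−S)⁺=47.8769, hold=47.3284 ⇒ V=47.8769 exercise | (k=6,j=2): S=105.8496, (K−S)⁺=15.8504, hold=21.5616 ⇒ V=21.5616 continue | (k=6,j=3): S=151.7700, (K−S)⁺=0.0000, hold=4.4528 ⇒ V=4.4528 continue | (k=6,j=4): S=217.6119, (K−S)⁺=0.0000, hold=0.0000 ⇒ V=0.0000 continue | (k=6,j=5): S=312.0179, (K−S)⁺=0.0000, hold=0.0000 ⇒ V=0.0000 continue | (k=6,j=6): S=447.3796, (K−S)⁺=0.0000, hold=0.0000 ⇒ V=0.0000 continue  boundary S*=73.8231
step 5: (k=5,j=0): S=61.6516, (K−S)⁺=60.0484, hold=59.5000 ⇒ V=60.0484 exercise | (k=5,j=1): S=88.3977, (K−S)⁺=33.3023, hold=35.4122 ⇒ V=35.4122 continue | (k=5,j=2): S=126.7470, (K−S)⁺=0.0000, hold=13.5009 ⇒ V=13.5009 continue | (k=5,j=3): S=181.7332, (K−S)⁺=0.0000, hold=2.3601 ⇒ V=2.3601 continue | (k=5,j=4): S=260.5740, (K−S)⁺=0.0000, hold=0.0000 ⇒ V=0.0000 continue | (k=5,j=5): S=373.6180, (K−S)⁺=0.0000, hold=0.0000 ⇒ V=0.0000 continue  boundary S*=61.6516
step 4: (k=4,j=0): S=73.8231, (K−S)⁺=47.8769, hold=48.3105 ⇒ V=48.3105 continue | (k=4,j=1): S=105.8496, (K−S)⁺=15.8504, hold=25.0536 ⇒ V=25.0536 continue | (k=4,j=2): S=151.7700, (K−S)⁺=0.0000, hold=8.2544 ⇒ V=8.2544 continue | (k=4,j=3): S=217.6119, (K−S)⁺=0.0000, hold=1.2509 ⇒ V=1.2509 continue | (k=4,j=4): S=312.0179, (K−S)⁺=0.0000, hold=0.0000 ⇒ V=0.0000 continue  boundary S*=-
step 3: (k=3,j=0): S=88.3977, (K−S)⁺=33.3023, hold=37.2675 ⇒ V=37.2675 continue | (k=3,j=1): S=126.7470, (K−S)⁺=0.0000, hold=17.1212 ⇒ V=17.1212 continue | (k=3,j=2): S=181.7332, (K−S)⁺=0.0000, hold=4.9573 ⇒ V=4.9573 continue | (k=3,j=3): S=260.5740, (K−S)⁺=0.0000, hold=0.6630 ⇒ V=0.6630 continue  boundary S*=-
step 2: (k=2,j=0): S=105.8496, (K−S)⁺=15.8504, hold=27.7221 ⇒ V=27.7221 continue | (k=2,j=1): S=151.7700, (K−S)⁺=0.0000, hold=11.3822 ⇒ V=11.3822 continue | (k=2,j=2): S=217.6119, (K−S)⁺=0.0000, hold=2.9361 ⇒ V=2.9361 continue  boundary S*=-
step 1: (k=1,j=0): S=126.7470, (K−S)⁺=0.0000, hold=19.9915 ⇒ V=19.9915 continue | (k=1,j=1): S=181.7332, (K−S)⁺=0.0000, hold=7.3995 ⇒ V=7.3995 continue  boundary S*=-
step 0: (k=0,j=0): S=151.7700, (K−S)⁺=0.0000, hold=14.0403 ⇒ V=14.0403 continue  boundary S*=-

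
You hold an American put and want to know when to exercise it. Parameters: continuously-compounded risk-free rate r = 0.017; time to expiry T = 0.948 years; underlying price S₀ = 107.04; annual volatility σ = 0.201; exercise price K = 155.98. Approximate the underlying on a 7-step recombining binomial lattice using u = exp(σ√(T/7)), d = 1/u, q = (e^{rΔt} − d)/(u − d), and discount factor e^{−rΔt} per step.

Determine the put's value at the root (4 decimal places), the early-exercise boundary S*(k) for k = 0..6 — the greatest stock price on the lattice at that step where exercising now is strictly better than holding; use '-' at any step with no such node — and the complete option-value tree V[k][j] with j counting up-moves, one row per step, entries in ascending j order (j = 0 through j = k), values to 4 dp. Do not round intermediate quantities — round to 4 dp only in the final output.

Δt=0.13543, u=1.07677, d=0.92870, q=0.49708, disc=e^(-rΔt)=0.99770
k=7 terminal: V=max(K-S,0) → 92.2014 82.0324 70.2421 56.5719 40.7221 22.3452 1.0383 0.0000
k=6: j=0 S=68.6751 intr=87.3049 cont=86.9462 V=87.3049[EX]; j=1 S=79.6248 intr=76.3552 cont=75.9965 V=76.3552[EX]; j=2 S=92.3203 intr=63.6597 cont=63.3010 V=63.6597[EX]; j=3 S=107.0400 intr=48.9400 cont=48.5813 V=48.9400[EX]; j=4 S=124.1066 intr=31.8734 cont=31.5147 V=31.8734[EX]; j=5 S=143.8944 intr=12.0856 cont=11.7269 V=12.0856[EX]; j=6 S=166.8371 intr=0.0000 cont=0.5210 V=0.5210[hold]  S*(6)=143.8944
k=5: j=0 S=73.9476 intr=82.0324 cont=81.6737 V=82.0324[EX]; j=1 S=85.7379 intr=70.2421 cont=69.8834 V=70.2421[EX]; j=2 S=99.4081 intr=56.5719 cont=56.2132 V=56.5719[EX]; j=3 S=115.2579 intr=40.7221 cont=40.3634 V=40.7221[EX]; j=4 S=133.6348 intr=22.3452 cont=21.9866 V=22.3452[EX]; j=5 S=154.9417 intr=1.0383 cont=6.3225 V=6.3225[hold]  S*(5)=133.6348
k=4: j=0 S=79.6248 intr=76.3552 cont=75.9965 V=76.3552[EX]; j=1 S=92.3203 intr=63.6597 cont=63.3010 V=63.6597[EX]; j=2 S=107.0400 intr=48.9400 cont=48.5813 V=48.9400[EX]; j=3 S=124.1066 intr=31.8734 cont=31.5147 V=31.8734[EX]; j=4 S=143.8944 intr=12.0856 cont=14.3475 V=14.3475[hold]  S*(4)=124.1066
k=3: j=0 S=85.7379 intr=70.2421 cont=69.8834 V=70.2421[EX]; j=1 S=99.4081 intr=56.5719 cont=56.2132 V=56.5719[EX]; j=2 S=115.2579 intr=40.7221 cont=40.3634 V=40.7221[EX]; j=3 S=133.6348 intr=22.3452 cont=23.1083 V=23.1083[hold]  S*(3)=115.2579
k=2: j=0 S=92.3203 intr=63.6597 cont=63.3010 V=63.6597[EX]; j=1 S=107.0400 intr=48.9400 cont=48.5813 V=48.9400[EX]; j=2 S=124.1066 intr=31.8734 cont=31.8931 V=31.8931[hold]  S*(2)=107.0400
k=1: j=0 S=99.4081 intr=56.5719 cont=56.2132 V=56.5719[EX]; j=1 S=115.2579 intr=40.7221 cont=40.3732 V=40.7221[EX]  S*(1)=115.2579
k=0: j=0 S=107.0400 intr=48.9400 cont=48.5813 V=48.9400[EX]  S*(0)=107.0400

price = 48.9400
boundary = 107.0400 115.2579 107.0400 115.2579 124.1066 133.6348 143.8944
tree:
48.9400
56.5719 40.7221
63.6597 48.9400 31.8931
70.2421 56.5719 40.7221 23.1083
76.3552 63.6597 48.9400 31.8734 14.3475
82.0324 70.2421 56.5719 40.7221 22.3452 6.3225
87.3049 76.3552 63.6597 48.9400 31.8734 12.0856 0.5210
92.2014 82.0324 70.2421 56.5719 40.7221 22.3452 1.0383 0.0000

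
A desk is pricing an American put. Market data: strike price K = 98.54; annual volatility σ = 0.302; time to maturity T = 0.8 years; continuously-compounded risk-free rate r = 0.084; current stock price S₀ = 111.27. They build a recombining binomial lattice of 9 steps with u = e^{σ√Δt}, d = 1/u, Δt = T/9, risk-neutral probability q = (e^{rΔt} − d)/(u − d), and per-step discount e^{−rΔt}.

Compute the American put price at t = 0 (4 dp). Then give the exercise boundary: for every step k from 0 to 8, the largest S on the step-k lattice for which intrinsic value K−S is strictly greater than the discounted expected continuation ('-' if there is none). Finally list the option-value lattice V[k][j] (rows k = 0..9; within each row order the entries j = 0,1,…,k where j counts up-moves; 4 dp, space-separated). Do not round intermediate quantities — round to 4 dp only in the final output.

Δt=0.08889  u=1.09422  d=0.91390  q=0.51907  discount=0.99256
step 9 (expiry): payoffs max(K−S,0) = 49.0580 39.2947 27.6050 13.6087 0.0000 0.0000 0.0000 0.0000 0.0000 0.0000
step 8: (k=8,j=0): S=54.1440, (K−S)⁺=44.3960, hold=43.6629 ⇒ V=44.3960 exercise | (k=8,j=1): S=64.8272, (K−S)⁺=33.7128, hold=32.9797 ⇒ V=33.7128 exercise | (k=8,j=2): S=77.6183, (K−S)⁺=20.9217, hold=20.1886 ⇒ V=20.9217 exercise | (k=8,j=3): S=92.9333, (K−S)⁺=5.6067, hold=6.4962 ⇒ V=6.4962 continue | (k=8,j=4): S=111.2700, (K−S)⁺=0.0000, hold=0.0000 ⇒ V=0.0000 continue | (k=8,j=5): S=133.2248, (K−S)⁺=0.0000, hold=0.0000 ⇒ V=0.0000 continue | (k=8,j=6): S=159.5114, (K−S)⁺=0.0000, hold=0.0000 ⇒ V=0.0000 continue | (k=8,j=7): S=190.9848, (K−S)⁺=0.0000, hold=0.0000 ⇒ V=0.0000 continue | (k=8,j=8): S=228.6681, (K−S)⁺=0.0000, hold=0.0000 ⇒ V=0.0000 continue  boundary S*=77.6183
step 7: (k=7,j=0): S=59.2453, (K−S)⁺=39.2947, hold=38.5617 ⇒ V=39.2947 exercise | (k=7,j=1): S=70.9350, (K−S)⁺=27.6050, hold=26.8719 ⇒ V=27.6050 exercise | (k=7,j=2): S=84.9313, (K−S)⁺=13.6087, hold=13.3339 ⇒ V=13.6087 exercise | (k=7,j=3): S=101.6892, (K−S)⁺=0.0000, hold=3.1010 ⇒ V=3.1010 continue | (k=7,j=4): S=121.7535, (K−S)⁺=0.0000, hold=0.0000 ⇒ V=0.0000 continue | (k=7,j=5): S=145.7768, (K−S)⁺=0.0000, hold=0.0000 ⇒ V=0.0000 continue | (k=7,j=6): S=174.5401, (K−S)⁺=0.0000, hold=0.0000 ⇒ V=0.0000 continue | (k=7,j=7): S=208.9788, (K−S)⁺=0.0000, hold=0.0000 ⇒ V=0.0000 continue  boundary S*=84.9313
step 6: (k=6,j=0): S=64.8272, (K−S)⁺=33.7128, hold=32.9797 ⇒ V=33.7128 exercise | (k=6,j=1): S=77.6183, (K−S)⁺=20.9217, hold=20.1886 ⇒ V=20.9217 exercise | (k=6,j=2): S=92.9333, (K−S)⁺=5.6067, hold=8.0938 ⇒ V=8.0938 continue | (k=6,j=3): S=111.2700, (K−S)⁺=0.0000, hold=1.4803 ⇒ V=1.4803 continue | (k=6,j=4): S=133.2248, (K−S)⁺=0.0000, hold=0.0000 ⇒ V=0.0000 continue | (k=6,j=5): S=159.5114, (K−S)⁺=0.0000, hold=0.0000 ⇒ V=0.0000 continue | (k=6,j=6): S=190.9848, (K−S)⁺=0.0000, hold=0.0000 ⇒ V=0.0000 continue  boundary S*=77.6183
step 5: (k=5,j=0): S=70.9350, (K−S)⁺=27.6050, hold=26.8719 ⇒ V=27.6050 exercise | (k=5,j=1): S=84.9313, (K−S)⁺=13.6087, hold=14.1570 ⇒ V=14.1570 continue | (k=5,j=2): S=101.6892, (K−S)⁺=0.0000, hold=4.6263 ⇒ V=4.6263 continue | (k=5,j=3): S=121.7535, (K−S)⁺=0.0000, hold=0.7066 ⇒ V=0.7066 continue | (k=5,j=4): S=145.7768, (K−S)⁺=0.0000, hold=0.0000 ⇒ V=0.0000 continue | (k=5,j=5): S=174.5401, (K−S)⁺=0.0000, hold=0.0000 ⇒ V=0.0000 continue  boundary S*=70.9350
step 4: (k=4,j=0): S=77.6183, (K−S)⁺=20.9217, hold=20.4711 ⇒ V=20.9217 exercise | (k=4,j=1): S=92.9333, (K−S)⁺=5.6067, hold=9.1414 ⇒ V=9.1414 continue | (k=4,j=2): S=111.2700, (K−S)⁺=0.0000, hold=2.5724 ⇒ V=2.5724 continue | (k=4,j=3): S=133.2248, (K−S)⁺=0.0000, hold=0.3373 ⇒ V=0.3373 continue | (k=4,j=4): S=159.5114, (K−S)⁺=0.0000, hold=0.0000 ⇒ V=0.0000 continue  boundary S*=77.6183
step 3: (k=3,j=0): S=84.9313, (K−S)⁺=13.6087, hold=14.6968 ⇒ V=14.6968 continue | (k=3,j=1): S=101.6892, (K−S)⁺=0.0000, hold=5.6890 ⇒ V=5.6890 continue | (k=3,j=2): S=121.7535, (K−S)⁺=0.0000, hold=1.4017 ⇒ V=1.4017 continue | (k=3,j=3): S=145.7768, (K−S)⁺=0.0000, hold=0.1610 ⇒ V=0.1610 continue  boundary S*=-
step 2: (k=2,j=0): S=92.9333, (K−S)⁺=5.6067, hold=9.9466 ⇒ V=9.9466 continue | (k=2,j=1): S=111.2700, (K−S)⁺=0.0000, hold=3.4379 ⇒ V=3.4379 continue | (k=2,j=2): S=133.2248, (K−S)⁺=0.0000, hold=0.7521 ⇒ V=0.7521 continue  boundary S*=-
step 1: (k=1,j=0): S=101.6892, (K−S)⁺=0.0000, hold=6.5193 ⇒ V=6.5193 continue | (k=1,j=1): S=121.7535, (K−S)⁺=0.0000, hold=2.0286 ⇒ V=2.0286 continue  boundary S*=-
step 0: (k=0,j=0): S=111.2700, (K−S)⁺=0.0000, hold=4.1571 ⇒ V=4.1571 continue  boundary S*=-

price = 4.1571
boundary = - - - - 77.6183 70.9350 77.6183 84.9313 77.6183
tree:
4.1571
6.5193 2.0286
9.9466 3.4379 0.7521
14.6968 5.6890 1.4017 0.1610
20.9217 9.1414 2.5724 0.3373 0.0000
27.6050 14.1570 4.6263 0.7066 0.0000 0.0000
33.7128 20.9217 8.0938 1.4803 0.0000 0.0000 0.0000
39.2947 27.6050 13.6087 3.1010 0.0000 0.0000 0.0000 0.0000
44.3960 33.7128 20.9217 6.4962 0.0000 0.0000 0.0000 0.0000 0.0000
49.0580 39.2947 27.6050 13.6087 0.0000 0.0000 0.0000 0.0000 0.0000 0.0000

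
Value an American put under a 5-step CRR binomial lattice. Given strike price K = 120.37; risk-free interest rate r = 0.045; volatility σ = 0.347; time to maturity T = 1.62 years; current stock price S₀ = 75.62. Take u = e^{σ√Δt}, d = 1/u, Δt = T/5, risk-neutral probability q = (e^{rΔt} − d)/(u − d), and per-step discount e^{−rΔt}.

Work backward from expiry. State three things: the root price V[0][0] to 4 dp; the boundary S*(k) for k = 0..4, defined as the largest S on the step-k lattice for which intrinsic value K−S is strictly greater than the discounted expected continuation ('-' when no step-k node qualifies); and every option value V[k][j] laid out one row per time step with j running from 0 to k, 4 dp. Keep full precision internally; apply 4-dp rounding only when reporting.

price = 44.7500
boundary = 75.6200 62.0664 75.6200 62.0664 75.6200
tree:
44.7500
58.3036 31.4009
69.4279 44.7500 18.3252
78.5584 58.3036 29.4449 7.1972
86.0524 69.4279 44.7500 14.2557 0.0000
92.2033 78.5584 58.3036 28.2367 0.0000 0.0000

Δt=0.32400  u=1.21837  d=0.82077  q=0.48772  discount=0.98553
step 5 (expiry): payoffs max(K−S,0) = 92.2033 78.5584 58.3036 28.2367 0.0000 0.0000
step 4: (k=4,j=0): S=34.3176, (K−S)⁺=86.0524, hold=84.3102 ⇒ V=86.0524 exercise | (k=4,j=1): S=50.9421, (K−S)⁺=69.4279, hold=67.6857 ⇒ V=69.4279 exercise | (k=4,j=2): S=75.6200, (K−S)⁺=44.7500, hold=43.0077 ⇒ V=44.7500 exercise | (k=4,j=3): S=112.2527, (K−S)⁺=8.1173, hold=14.2557 ⇒ V=14.2557 continue | (k=4,j=4): S=166.6314, (K−S)⁺=0.0000, hold=0.0000 ⇒ V=0.0000 continue  boundary S*=75.6200
step 3: (k=3,j=0): S=41.8116, (K−S)⁺=78.5584, hold=76.8162 ⇒ V=78.5584 exercise | (k=3,j=1): S=62.0664, (K−S)⁺=58.3036, hold=56.5613 ⇒ V=58.3036 exercise | (k=3,j=2): S=92.1333, (K−S)⁺=28.2367, hold=29.4449 ⇒ V=29.4449 continue | (k=3,j=3): S=136.7656, (K−S)⁺=0.0000, hold=7.1972 ⇒ V=7.1972 continue  boundary S*=62.0664
step 2: (k=2,j=0): S=50.9421, (K−S)⁺=69.4279, hold=67.6857 ⇒ V=69.4279 exercise | (k=2,j=1): S=75.6200, (K−S)⁺=44.7500, hold=43.5885 ⇒ V=44.7500 exercise | (k=2,j=2): S=112.2527, (K−S)⁺=8.1173, hold=18.3252 ⇒ V=18.3252 continue  boundary S*=75.6200
step 1: (k=1,j=0): S=62.0664, (K−S)⁺=58.3036, hold=56.5613 ⇒ V=58.3036 exercise | (k=1,j=1): S=92.1333, (K−S)⁺=28.2367, hold=31.4009 ⇒ V=31.4009 continue  boundary S*=62.0664
step 0: (k=0,j=0): S=75.6200, (K−S)⁺=44.7500, hold=44.5287 ⇒ V=44.7500 exercise  boundary S*=75.6200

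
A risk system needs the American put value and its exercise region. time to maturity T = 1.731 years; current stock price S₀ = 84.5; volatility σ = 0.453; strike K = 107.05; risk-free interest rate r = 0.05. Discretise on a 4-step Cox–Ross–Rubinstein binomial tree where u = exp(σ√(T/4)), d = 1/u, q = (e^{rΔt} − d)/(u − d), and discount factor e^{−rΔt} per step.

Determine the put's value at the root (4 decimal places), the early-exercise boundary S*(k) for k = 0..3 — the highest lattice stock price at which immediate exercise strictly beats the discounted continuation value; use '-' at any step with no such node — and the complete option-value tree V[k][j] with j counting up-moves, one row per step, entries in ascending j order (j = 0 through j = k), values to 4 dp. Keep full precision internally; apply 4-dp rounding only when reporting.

price = 31.6932
boundary = - - 46.5604 62.7244
tree:
31.6932
44.8139 17.9269
60.4896 28.6955 6.2457
72.4881 44.3256 11.8676 0.0000
81.3947 60.4896 22.5500 0.0000 0.0000

Δt=0.43275, u=1.34716, d=0.74230, q=0.46221, disc=e^(-rΔt)=0.97859
k=4 terminal: V=max(K-S,0) → 81.3947 60.4896 22.5500 0.0000 0.0000
k=3: j=0 S=34.5619 intr=72.4881 cont=70.1967 V=72.4881[EX]; j=1 S=62.7244 intr=44.3256 cont=42.0341 V=44.3256[EX]; j=2 S=113.8352 intr=0.0000 cont=11.8676 V=11.8676[hold]; j=3 S=206.5934 intr=0.0000 cont=0.0000 V=0.0000[hold]  S*(3)=62.7244
k=2: j=0 S=46.5604 intr=60.4896 cont=58.1982 V=60.4896[EX]; j=1 S=84.5000 intr=22.5500 cont=28.6955 V=28.6955[hold]; j=2 S=153.3545 intr=0.0000 cont=6.2457 V=6.2457[hold]  S*(2)=46.5604
k=1: j=0 S=62.7244 intr=44.3256 cont=44.8139 V=44.8139[hold]; j=1 S=113.8352 intr=0.0000 cont=17.9269 V=17.9269[hold]  S*(1)=-
k=0: j=0 S=84.5000 intr=22.5500 cont=31.6932 V=31.6932[hold]  S*(0)=-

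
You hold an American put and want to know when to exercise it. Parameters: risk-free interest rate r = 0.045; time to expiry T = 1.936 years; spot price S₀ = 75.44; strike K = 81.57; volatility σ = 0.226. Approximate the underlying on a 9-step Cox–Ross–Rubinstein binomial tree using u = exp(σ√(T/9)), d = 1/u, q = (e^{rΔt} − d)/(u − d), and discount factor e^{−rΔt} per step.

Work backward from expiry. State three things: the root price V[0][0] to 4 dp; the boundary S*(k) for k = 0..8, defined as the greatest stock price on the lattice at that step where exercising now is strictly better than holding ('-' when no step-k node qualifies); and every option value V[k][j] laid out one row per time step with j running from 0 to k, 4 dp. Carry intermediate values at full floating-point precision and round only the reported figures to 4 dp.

price = 10.2260
boundary = - - 61.1726 55.0852 61.1726 55.0852 61.1726 67.9328 61.1726
tree:
10.2260
14.6700 6.3173
20.3974 9.6604 3.3511
26.4848 14.3017 5.5590 1.3769
31.9665 20.3974 8.9454 2.5388 0.3306
36.9026 26.4848 13.8495 4.5881 0.6957 0.0000
41.3476 31.9665 20.3974 8.0676 1.4638 0.0000 0.0000
45.3502 36.9026 26.4848 13.6372 3.0801 0.0000 0.0000 0.0000
48.9546 41.3476 31.9665 20.3974 6.4810 0.0000 0.0000 0.0000 0.0000
52.2002 45.3502 36.9026 26.4848 13.6372 0.0000 0.0000 0.0000 0.0000 0.0000

Δt=0.21511  u=1.11051  d=0.90049  q=0.52013  discount=0.99037
step 9 (expiry): payoffs max(K−S,0) = 52.2002 45.3502 36.9026 26.4848 13.6372 0.0000 0.0000 0.0000 0.0000 0.0000
step 8: (k=8,j=0): S=32.6154, (K−S)⁺=48.9546, hold=48.1688 ⇒ V=48.9546 exercise | (k=8,j=1): S=40.2224, (K−S)⁺=41.3476, hold=40.5618 ⇒ V=41.3476 exercise | (k=8,j=2): S=49.6035, (K−S)⁺=31.9665, hold=31.1807 ⇒ V=31.9665 exercise | (k=8,j=3): S=61.1726, (K−S)⁺=20.3974, hold=19.6116 ⇒ V=20.3974 exercise | (k=8,j=4): S=75.4400, (K−S)⁺=6.1300, hold=6.4810 ⇒ V=6.4810 continue | (k=8,j=5): S=93.0350, (K−S)⁺=0.0000, hold=0.0000 ⇒ V=0.0000 continue | (k=8,j=6): S=114.7337, (K−S)⁺=0.0000, hold=0.0000 ⇒ V=0.0000 continue | (k=8,j=7): S=141.4932, (K−S)⁺=0.0000, hold=0.0000 ⇒ V=0.0000 continue | (k=8,j=8): S=174.4938, (K−S)⁺=0.0000, hold=0.0000 ⇒ V=0.0000 continue  boundary S*=61.1726
step 7: (k=7,j=0): S=36.2198, (K−S)⁺=45.3502, hold=44.5644 ⇒ V=45.3502 exercise | (k=7,j=1): S=44.6674, (K−S)⁺=36.9026, hold=36.1169 ⇒ V=36.9026 exercise | (k=7,j=2): S=55.0852, (K−S)⁺=26.4848, hold=25.6990 ⇒ V=26.4848 exercise | (k=7,j=3): S=67.9328, (K−S)⁺=13.6372, hold=13.0322 ⇒ V=13.6372 exercise | (k=7,j=4): S=83.7768, (K−S)⁺=0.0000, hold=3.0801 ⇒ V=3.0801 continue | (k=7,j=5): S=103.3162, (K−S)⁺=0.0000, hold=0.0000 ⇒ V=0.0000 continue | (k=7,j=6): S=127.4128, (K−S)⁺=0.0000, hold=0.0000 ⇒ V=0.0000 continue | (k=7,j=7): S=157.1295, (K−S)⁺=0.0000, hold=0.0000 ⇒ V=0.0000 continue  boundary S*=67.9328
step 6: (k=6,j=0): S=40.2224, (K−S)⁺=41.3476, hold=40.5618 ⇒ V=41.3476 exercise | (k=6,j=1): S=49.6035, (K−S)⁺=31.9665, hold=31.1807 ⇒ V=31.9665 exercise | (k=6,j=2): S=61.1726, (K−S)⁺=20.3974, hold=19.6116 ⇒ V=20.3974 exercise | (k=6,j=3): S=75.4400, (K−S)⁺=6.1300, hold=8.0676 ⇒ V=8.0676 continue | (k=6,j=4): S=93.0350, (K−S)⁺=0.0000, hold=1.4638 ⇒ V=1.4638 continue | (k=6,j=5): S=114.7337, (K−S)⁺=0.0000, hold=0.0000 ⇒ V=0.0000 continue | (k=6,j=6): S=141.4932, (K−S)⁺=0.0000, hold=0.0000 ⇒ V=0.0000 continue  boundary S*=61.1726
step 5: (k=5,j=0): S=44.6674, (K−S)⁺=36.9026, hold=36.1169 ⇒ V=36.9026 exercise | (k=5,j=1): S=55.0852, (K−S)⁺=26.4848, hold=25.6990 ⇒ V=26.4848 exercise | (k=5,j=2): S=67.9328, (K−S)⁺=13.6372, hold=13.8495 ⇒ V=13.8495 continue | (k=5,j=3): S=83.7768, (K−S)⁺=0.0000, hold=4.5881 ⇒ V=4.5881 continue | (k=5,j=4): S=103.3162, (K−S)⁺=0.0000, hold=0.6957 ⇒ V=0.6957 continue | (k=5,j=5): S=127.4128, (K−S)⁺=0.0000, hold=0.0000 ⇒ V=0.0000 continue  boundary S*=55.0852
step 4: (k=4,j=0): S=49.6035, (K−S)⁺=31.9665, hold=31.1807 ⇒ V=31.9665 exercise | (k=4,j=1): S=61.1726, (K−S)⁺=20.3974, hold=19.7210 ⇒ V=20.3974 exercise | (k=4,j=2): S=75.4400, (K−S)⁺=6.1300, hold=8.9454 ⇒ V=8.9454 continue | (k=4,j=3): S=93.0350, (K−S)⁺=0.0000, hold=2.5388 ⇒ V=2.5388 continue | (k=4,j=4): S=114.7337, (K−S)⁺=0.0000, hold=0.3306 ⇒ V=0.3306 continue  boundary S*=61.1726
step 3: (k=3,j=0): S=55.0852, (K−S)⁺=26.4848, hold=25.6990 ⇒ V=26.4848 exercise | (k=3,j=1): S=67.9328, (K−S)⁺=13.6372, hold=14.3017 ⇒ V=14.3017 continue | (k=3,j=2): S=83.7768, (K−S)⁺=0.0000, hold=5.5590 ⇒ V=5.5590 continue | (k=3,j=3): S=103.3162, (K−S)⁺=0.0000, hold=1.3769 ⇒ V=1.3769 continue  boundary S*=55.0852
step 2: (k=2,j=0): S=61.1726, (K−S)⁺=20.3974, hold=19.9539 ⇒ V=20.3974 exercise | (k=2,j=1): S=75.4400, (K−S)⁺=6.1300, hold=9.6604 ⇒ V=9.6604 continue | (k=2,j=2): S=93.0350, (K−S)⁺=0.0000, hold=3.3511 ⇒ V=3.3511 continue  boundary S*=61.1726
step 1: (k=1,j=0): S=67.9328, (K−S)⁺=13.6372, hold=14.6700 ⇒ V=14.6700 continue | (k=1,j=1): S=83.7768, (K−S)⁺=0.0000, hold=6.3173 ⇒ V=6.3173 continue  boundary S*=-
step 0: (k=0,j=0): S=75.4400, (K−S)⁺=6.1300, hold=10.2260 ⇒ V=10.2260 continue  boundary S*=-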